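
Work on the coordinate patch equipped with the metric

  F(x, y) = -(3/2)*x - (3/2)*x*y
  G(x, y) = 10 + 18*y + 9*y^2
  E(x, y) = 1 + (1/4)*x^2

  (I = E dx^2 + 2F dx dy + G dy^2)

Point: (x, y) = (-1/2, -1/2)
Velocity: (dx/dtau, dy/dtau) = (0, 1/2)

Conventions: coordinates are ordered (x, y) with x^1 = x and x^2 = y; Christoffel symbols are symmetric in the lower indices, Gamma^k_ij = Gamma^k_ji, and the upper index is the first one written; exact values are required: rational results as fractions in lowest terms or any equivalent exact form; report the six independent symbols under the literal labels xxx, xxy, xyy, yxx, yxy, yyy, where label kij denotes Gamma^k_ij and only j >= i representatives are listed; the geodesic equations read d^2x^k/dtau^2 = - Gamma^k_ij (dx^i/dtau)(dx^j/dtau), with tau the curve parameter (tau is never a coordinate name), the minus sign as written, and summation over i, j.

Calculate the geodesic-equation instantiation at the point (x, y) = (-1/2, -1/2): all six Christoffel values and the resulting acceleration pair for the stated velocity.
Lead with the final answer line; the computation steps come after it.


Answer: Gamma_xxx = -2/53, Gamma_xxy = 0, Gamma_xyy = 12/53, Gamma_yxx = -12/53, Gamma_yxy = 0, Gamma_yyy = 72/53; accelerations (d^2x/dtau^2, d^2y/dtau^2) = (-3/53, -18/53)

E = 17/16, F = 3/8, G = 13/4 at the point
E_x = -1/4, E_y = 0, F_x = -3/4, F_y = 3/4, G_x = 0, G_y = 9
EG - F^2 = 53/16;  g^inv = (16/53) * [[13/4, -3/8], [-3/8, 17/16]]
first-kind symbols [ij,l] = (1/2)(d_i g_jl + d_j g_il - d_l g_ij): [xx,x] = E_x/2 = -1/8, [xx,y] = F_x - E_y/2 = -3/4, [xy,x] = E_y/2 = 0, [xy,y] = G_x/2 = 0, [yy,x] = F_y - G_x/2 = 3/4, [yy,y] = G_y/2 = 9/2
Gamma^x_ij = (G*[ij,x] - F*[ij,y])/(EG - F^2), Gamma^y_ij = (E*[ij,y] - F*[ij,x])/(EG - F^2)
Gamma_xxx = -2/53, Gamma_xxy = 0, Gamma_xyy = 12/53, Gamma_yxx = -12/53, Gamma_yxy = 0, Gamma_yyy = 72/53
d^2x/dtau^2 = -(Gamma_xxx*(0)^2 + 2*Gamma_xxy*(0)*(1/2) + Gamma_xyy*(1/2)^2) = -3/53
d^2y/dtau^2 = -(Gamma_yxx*(0)^2 + 2*Gamma_yxy*(0)*(1/2) + Gamma_yyy*(1/2)^2) = -18/53


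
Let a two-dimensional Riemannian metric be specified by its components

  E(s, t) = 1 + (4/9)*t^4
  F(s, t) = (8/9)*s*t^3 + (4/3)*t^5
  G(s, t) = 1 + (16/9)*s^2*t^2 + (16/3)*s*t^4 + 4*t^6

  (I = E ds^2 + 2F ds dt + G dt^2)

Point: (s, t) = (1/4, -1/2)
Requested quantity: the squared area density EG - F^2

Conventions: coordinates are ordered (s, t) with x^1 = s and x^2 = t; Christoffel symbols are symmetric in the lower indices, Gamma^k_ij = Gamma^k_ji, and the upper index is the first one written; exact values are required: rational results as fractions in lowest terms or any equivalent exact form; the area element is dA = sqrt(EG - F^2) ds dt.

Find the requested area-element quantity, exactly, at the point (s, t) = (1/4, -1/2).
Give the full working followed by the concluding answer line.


E = 37/36, F = -5/72, G = 169/144; EG - F^2 = 173/144

Answer: EG - F^2 = 173/144


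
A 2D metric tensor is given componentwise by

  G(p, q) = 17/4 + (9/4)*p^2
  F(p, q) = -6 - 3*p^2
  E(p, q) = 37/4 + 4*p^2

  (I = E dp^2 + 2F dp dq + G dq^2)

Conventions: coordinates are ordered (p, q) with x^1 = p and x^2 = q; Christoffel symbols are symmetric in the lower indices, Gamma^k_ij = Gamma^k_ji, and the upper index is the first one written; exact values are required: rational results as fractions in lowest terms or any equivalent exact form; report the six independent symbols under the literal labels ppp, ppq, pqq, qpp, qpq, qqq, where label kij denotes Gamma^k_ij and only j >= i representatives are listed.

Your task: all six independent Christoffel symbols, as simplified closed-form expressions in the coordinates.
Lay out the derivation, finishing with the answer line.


E = 37/4 + 4*p^2; F = -6 - 3*p^2; G = 17/4 + (9/4)*p^2
Gamma^k_ij = (1/2) g^{kl} (d_i g_jl + d_j g_il - d_l g_ij), with g^inv = (1/(EG-F^2)) [[G, -F], [-F, E]]
first partials: E_p = 8*p, E_q = 0, F_p = -6*p, F_q = 0, G_p = (9/2)*p, G_q = 0
D = EG - F^2 = 53/16 + (29/16)*p^2
expanded: Gamma^p_pp = (G E_p - 2F F_p + F E_q)/(2D), Gamma^p_pq = (G E_q - F G_p)/(2D), Gamma^p_qq = (2G F_q - G G_p - F G_q)/(2D), Gamma^q_pp = (2E F_p - E E_q - F E_p)/(2D), Gamma^q_pq = (E G_p - F E_q)/(2D), Gamma^q_qq = (E G_q - 2F F_q + F G_p)/(2D); substitute and cancel common factors

Answer: Gamma_ppp = (-144*p^3 - 304*p)/(29*p^2 + 53), Gamma_ppq = (108*p^3 + 216*p)/(29*p^2 + 53), Gamma_pqq = (-81*p^3 - 153*p)/(29*p^2 + 53), Gamma_qpp = (-192*p^3 - 504*p)/(29*p^2 + 53), Gamma_qpq = (144*p^3 + 333*p)/(29*p^2 + 53), Gamma_qqq = (-108*p^3 - 216*p)/(29*p^2 + 53)


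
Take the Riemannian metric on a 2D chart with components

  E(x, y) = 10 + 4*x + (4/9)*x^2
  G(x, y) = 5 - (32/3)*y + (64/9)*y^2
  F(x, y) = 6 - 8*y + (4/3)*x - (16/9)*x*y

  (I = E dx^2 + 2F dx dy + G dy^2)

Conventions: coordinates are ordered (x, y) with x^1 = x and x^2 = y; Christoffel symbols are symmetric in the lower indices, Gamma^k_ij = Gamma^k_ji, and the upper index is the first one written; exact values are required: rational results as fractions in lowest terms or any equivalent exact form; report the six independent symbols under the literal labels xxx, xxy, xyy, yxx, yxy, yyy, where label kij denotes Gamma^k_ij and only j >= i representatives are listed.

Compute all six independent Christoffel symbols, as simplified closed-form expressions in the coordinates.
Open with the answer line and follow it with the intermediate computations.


Answer: Gamma_xxx = (2*x + 9)/(2*x^2 + 18*x + 32*y^2 - 48*y + 63), Gamma_xxy = 0, Gamma_xyy = (-8*x - 36)/(2*x^2 + 18*x + 32*y^2 - 48*y + 63), Gamma_yxx = (6 - 8*y)/(2*x^2 + 18*x + 32*y^2 - 48*y + 63), Gamma_yxy = 0, Gamma_yyy = (32*y - 24)/(2*x^2 + 18*x + 32*y^2 - 48*y + 63)

E = 10 + 4*x + (4/9)*x^2; F = 6 - 8*y + (4/3)*x - (16/9)*x*y; G = 5 - (32/3)*y + (64/9)*y^2
Gamma^k_ij = (1/2) g^{kl} (d_i g_jl + d_j g_il - d_l g_ij), with g^inv = (1/(EG-F^2)) [[G, -F], [-F, E]]
first partials: E_x = 4 + (8/9)*x, E_y = 0, F_x = 4/3 - (16/9)*y, F_y = -8 - (16/9)*x, G_x = 0, G_y = -32/3 + (128/9)*y
D = EG - F^2 = 14 - (32/3)*y + 4*x + (64/9)*y^2 + (4/9)*x^2
expanded: Gamma^x_xx = (G E_x - 2F F_x + F E_y)/(2D), Gamma^x_xy = (G E_y - F G_x)/(2D), Gamma^x_yy = (2G F_y - G G_x - F G_y)/(2D), Gamma^y_xx = (2E F_x - E E_y - F E_x)/(2D), Gamma^y_xy = (E G_x - F E_y)/(2D), Gamma^y_yy = (E G_y - 2F F_y + F G_x)/(2D); substitute and cancel common factors


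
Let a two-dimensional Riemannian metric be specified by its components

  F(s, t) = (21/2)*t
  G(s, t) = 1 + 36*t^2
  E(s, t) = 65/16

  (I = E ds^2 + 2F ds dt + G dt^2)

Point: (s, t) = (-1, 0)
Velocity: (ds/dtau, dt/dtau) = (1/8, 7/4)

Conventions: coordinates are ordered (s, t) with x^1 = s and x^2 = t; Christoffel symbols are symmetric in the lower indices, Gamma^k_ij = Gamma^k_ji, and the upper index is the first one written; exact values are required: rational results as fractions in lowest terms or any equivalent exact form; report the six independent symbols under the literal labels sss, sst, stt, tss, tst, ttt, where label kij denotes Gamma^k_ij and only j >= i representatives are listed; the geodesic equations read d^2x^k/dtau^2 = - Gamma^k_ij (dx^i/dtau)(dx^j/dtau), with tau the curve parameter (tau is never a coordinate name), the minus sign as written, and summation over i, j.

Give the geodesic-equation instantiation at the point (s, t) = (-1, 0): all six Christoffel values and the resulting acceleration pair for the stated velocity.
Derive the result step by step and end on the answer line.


E = 65/16, F = 0, G = 1 at the point
E_s = 0, E_t = 0, F_s = 0, F_t = 21/2, G_s = 0, G_t = 0
EG - F^2 = 65/16;  g^inv = (16/65) * [[1, 0], [0, 65/16]]
first-kind symbols [ij,l] = (1/2)(d_i g_jl + d_j g_il - d_l g_ij): [ss,s] = E_s/2 = 0, [ss,t] = F_s - E_t/2 = 0, [st,s] = E_t/2 = 0, [st,t] = G_s/2 = 0, [tt,s] = F_t - G_s/2 = 21/2, [tt,t] = G_t/2 = 0
Gamma^s_ij = (G*[ij,s] - F*[ij,t])/(EG - F^2), Gamma^t_ij = (E*[ij,t] - F*[ij,s])/(EG - F^2)
Gamma_sss = 0, Gamma_sst = 0, Gamma_stt = 168/65, Gamma_tss = 0, Gamma_tst = 0, Gamma_ttt = 0
d^2s/dtau^2 = -(Gamma_sss*(1/8)^2 + 2*Gamma_sst*(1/8)*(7/4) + Gamma_stt*(7/4)^2) = -1029/130
d^2t/dtau^2 = -(Gamma_tss*(1/8)^2 + 2*Gamma_tst*(1/8)*(7/4) + Gamma_ttt*(7/4)^2) = 0

Answer: Gamma_sss = 0, Gamma_sst = 0, Gamma_stt = 168/65, Gamma_tss = 0, Gamma_tst = 0, Gamma_ttt = 0; accelerations (d^2s/dtau^2, d^2t/dtau^2) = (-1029/130, 0)


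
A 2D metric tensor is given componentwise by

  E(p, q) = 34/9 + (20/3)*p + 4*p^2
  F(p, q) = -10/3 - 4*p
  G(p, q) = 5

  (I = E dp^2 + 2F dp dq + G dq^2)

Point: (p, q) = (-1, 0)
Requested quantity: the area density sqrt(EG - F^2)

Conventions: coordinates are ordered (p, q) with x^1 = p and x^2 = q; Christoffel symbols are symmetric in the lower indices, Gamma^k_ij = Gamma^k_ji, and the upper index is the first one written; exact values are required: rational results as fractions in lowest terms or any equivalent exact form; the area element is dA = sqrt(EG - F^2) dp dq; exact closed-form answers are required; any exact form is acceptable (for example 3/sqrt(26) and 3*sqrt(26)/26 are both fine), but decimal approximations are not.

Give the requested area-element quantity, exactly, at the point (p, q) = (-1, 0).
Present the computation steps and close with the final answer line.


E = 10/9, F = 2/3, G = 5; EG - F^2 = 46/9

Answer: sqrt(EG - F^2) = sqrt(46)/3


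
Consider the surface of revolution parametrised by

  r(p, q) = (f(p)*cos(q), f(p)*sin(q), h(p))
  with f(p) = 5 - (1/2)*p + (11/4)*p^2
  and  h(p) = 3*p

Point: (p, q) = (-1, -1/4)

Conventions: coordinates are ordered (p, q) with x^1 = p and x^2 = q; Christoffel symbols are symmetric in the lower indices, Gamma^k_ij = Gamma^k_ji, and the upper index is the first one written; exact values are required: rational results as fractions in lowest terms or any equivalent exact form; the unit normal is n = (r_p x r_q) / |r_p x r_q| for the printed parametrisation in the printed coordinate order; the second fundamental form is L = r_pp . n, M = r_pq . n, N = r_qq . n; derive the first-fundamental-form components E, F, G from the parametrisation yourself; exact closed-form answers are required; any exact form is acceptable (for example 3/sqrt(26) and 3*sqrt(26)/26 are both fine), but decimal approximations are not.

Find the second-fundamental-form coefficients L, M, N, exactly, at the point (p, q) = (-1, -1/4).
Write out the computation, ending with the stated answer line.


f = 33/4, f' = -6, f'' = 11/2, h' = 3, h'' = 0
E = 45, F = 0, G = 1089/16; answer radicand W^2 = 45
unnormalised second-form numerators: l = -33/2, m = 0, n = 99/4; L = l/sqrt(45), and similarly M = m/sqrt(W^2), N = n/sqrt(W^2)

Answer: L = -11*sqrt(5)/10, M = 0, N = 33*sqrt(5)/20


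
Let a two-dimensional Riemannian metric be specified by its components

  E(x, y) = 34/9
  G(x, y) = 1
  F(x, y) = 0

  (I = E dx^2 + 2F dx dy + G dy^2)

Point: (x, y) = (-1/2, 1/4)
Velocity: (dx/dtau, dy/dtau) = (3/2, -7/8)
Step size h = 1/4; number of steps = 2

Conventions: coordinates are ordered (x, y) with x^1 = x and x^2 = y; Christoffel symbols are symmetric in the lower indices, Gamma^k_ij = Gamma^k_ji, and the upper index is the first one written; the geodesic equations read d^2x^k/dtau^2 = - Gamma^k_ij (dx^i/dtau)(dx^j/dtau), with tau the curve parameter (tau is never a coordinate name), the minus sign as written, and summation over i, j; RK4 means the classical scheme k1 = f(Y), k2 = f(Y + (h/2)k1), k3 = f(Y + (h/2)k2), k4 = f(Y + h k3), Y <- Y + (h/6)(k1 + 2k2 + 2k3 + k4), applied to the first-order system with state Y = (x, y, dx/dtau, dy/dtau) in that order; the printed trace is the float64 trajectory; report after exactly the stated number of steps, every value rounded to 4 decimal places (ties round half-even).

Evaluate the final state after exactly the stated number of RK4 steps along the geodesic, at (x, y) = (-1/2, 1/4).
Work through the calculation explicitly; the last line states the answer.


f(Y) = (dx/dtau, dy/dtau, -Gamma^x_ij Y'^i Y'^j, -Gamma^y_ij Y'^i Y'^j) with the Gammas evaluated at the stage position; h = 0.250000; intermediate values shown to 6 dp
step 0: x = -0.5000, y = 0.2500, dx/dtau = 1.5000, dy/dtau = -0.8750
step 1:
  k1: at (x, y) = (-0.500000, 0.250000), (dx/dtau, dy/dtau) = (1.500000, -0.875000); Gamma_xxx = 0.000000, Gamma_xxy = 0.000000, Gamma_xyy = 0.000000, Gamma_yxx = 0.000000, Gamma_yxy = 0.000000, Gamma_yyy = 0.000000; k1 = (1.500000, -0.875000, 0.000000, 0.000000)
  k2: at (x, y) = (-0.312500, 0.140625), (dx/dtau, dy/dtau) = (1.500000, -0.875000); Gamma_xxx = 0.000000, Gamma_xxy = 0.000000, Gamma_xyy = 0.000000, Gamma_yxx = 0.000000, Gamma_yxy = 0.000000, Gamma_yyy = 0.000000; k2 = (1.500000, -0.875000, 0.000000, 0.000000)
  k3: at (x, y) = (-0.312500, 0.140625), (dx/dtau, dy/dtau) = (1.500000, -0.875000); Gamma_xxx = 0.000000, Gamma_xxy = 0.000000, Gamma_xyy = 0.000000, Gamma_yxx = 0.000000, Gamma_yxy = 0.000000, Gamma_yyy = 0.000000; k3 = (1.500000, -0.875000, 0.000000, 0.000000)
  k4: at (x, y) = (-0.125000, 0.031250), (dx/dtau, dy/dtau) = (1.500000, -0.875000); Gamma_xxx = 0.000000, Gamma_xxy = 0.000000, Gamma_xyy = 0.000000, Gamma_yxx = 0.000000, Gamma_yxy = 0.000000, Gamma_yyy = 0.000000; k4 = (1.500000, -0.875000, 0.000000, 0.000000)
  Y <- Y + (h/6)(k1 + 2k2 + 2k3 + k4): x = -0.1250, y = 0.0312, dx/dtau = 1.5000, dy/dtau = -0.8750
step 2:
  k1: at (x, y) = (-0.125000, 0.031250), (dx/dtau, dy/dtau) = (1.500000, -0.875000); Gamma_xxx = 0.000000, Gamma_xxy = 0.000000, Gamma_xyy = 0.000000, Gamma_yxx = 0.000000, Gamma_yxy = 0.000000, Gamma_yyy = 0.000000; k1 = (1.500000, -0.875000, 0.000000, 0.000000)
  k2: at (x, y) = (0.062500, -0.078125), (dx/dtau, dy/dtau) = (1.500000, -0.875000); Gamma_xxx = 0.000000, Gamma_xxy = 0.000000, Gamma_xyy = 0.000000, Gamma_yxx = 0.000000, Gamma_yxy = 0.000000, Gamma_yyy = 0.000000; k2 = (1.500000, -0.875000, 0.000000, 0.000000)
  k3: at (x, y) = (0.062500, -0.078125), (dx/dtau, dy/dtau) = (1.500000, -0.875000); Gamma_xxx = 0.000000, Gamma_xxy = 0.000000, Gamma_xyy = 0.000000, Gamma_yxx = 0.000000, Gamma_yxy = 0.000000, Gamma_yyy = 0.000000; k3 = (1.500000, -0.875000, 0.000000, 0.000000)
  k4: at (x, y) = (0.250000, -0.187500), (dx/dtau, dy/dtau) = (1.500000, -0.875000); Gamma_xxx = 0.000000, Gamma_xxy = 0.000000, Gamma_xyy = 0.000000, Gamma_yxx = 0.000000, Gamma_yxy = 0.000000, Gamma_yyy = 0.000000; k4 = (1.500000, -0.875000, 0.000000, 0.000000)
  Y <- Y + (h/6)(k1 + 2k2 + 2k3 + k4): x = 0.2500, y = -0.1875, dx/dtau = 1.5000, dy/dtau = -0.8750

Answer: x = 0.2500, y = -0.1875, dx/dtau = 1.5000, dy/dtau = -0.8750


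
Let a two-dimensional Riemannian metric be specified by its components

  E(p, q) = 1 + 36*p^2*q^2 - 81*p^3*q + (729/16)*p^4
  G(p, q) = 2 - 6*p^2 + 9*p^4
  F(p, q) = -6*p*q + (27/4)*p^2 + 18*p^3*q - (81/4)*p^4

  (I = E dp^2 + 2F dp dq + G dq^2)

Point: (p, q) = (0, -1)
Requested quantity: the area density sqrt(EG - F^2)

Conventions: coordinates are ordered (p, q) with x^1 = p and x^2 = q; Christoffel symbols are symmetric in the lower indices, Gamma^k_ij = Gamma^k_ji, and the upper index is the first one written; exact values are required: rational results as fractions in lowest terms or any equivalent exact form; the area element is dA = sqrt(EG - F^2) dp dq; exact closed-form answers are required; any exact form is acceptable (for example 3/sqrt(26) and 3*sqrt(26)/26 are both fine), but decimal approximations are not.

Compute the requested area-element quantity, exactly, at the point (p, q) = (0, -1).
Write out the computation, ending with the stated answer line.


E = 1, F = 0, G = 2; EG - F^2 = 2

Answer: sqrt(EG - F^2) = sqrt(2)


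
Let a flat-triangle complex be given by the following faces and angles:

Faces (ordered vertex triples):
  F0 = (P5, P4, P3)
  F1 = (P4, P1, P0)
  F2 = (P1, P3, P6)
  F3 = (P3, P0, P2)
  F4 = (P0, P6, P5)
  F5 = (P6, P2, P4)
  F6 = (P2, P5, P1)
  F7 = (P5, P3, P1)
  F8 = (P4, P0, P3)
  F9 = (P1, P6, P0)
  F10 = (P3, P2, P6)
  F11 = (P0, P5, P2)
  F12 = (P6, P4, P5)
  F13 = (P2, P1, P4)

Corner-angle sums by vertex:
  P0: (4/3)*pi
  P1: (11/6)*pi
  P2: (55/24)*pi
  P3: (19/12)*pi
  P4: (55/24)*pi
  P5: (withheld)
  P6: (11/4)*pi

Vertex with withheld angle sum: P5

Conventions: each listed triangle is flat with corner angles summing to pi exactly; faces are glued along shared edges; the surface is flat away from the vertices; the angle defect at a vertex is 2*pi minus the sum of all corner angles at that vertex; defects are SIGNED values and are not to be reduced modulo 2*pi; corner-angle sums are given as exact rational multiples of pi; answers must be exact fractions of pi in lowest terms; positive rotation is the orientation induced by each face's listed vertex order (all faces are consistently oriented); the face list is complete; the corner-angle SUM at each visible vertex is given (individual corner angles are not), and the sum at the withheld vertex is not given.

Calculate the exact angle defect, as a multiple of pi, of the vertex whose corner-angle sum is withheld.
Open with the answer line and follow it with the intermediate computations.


Answer: defect(P5) = pi/12

V = 7, E = 21, F = 14; chi = V - E + F = 0
Gauss-Bonnet: total defect = 2*pi*chi = 0; visible defects sum to -pi/12


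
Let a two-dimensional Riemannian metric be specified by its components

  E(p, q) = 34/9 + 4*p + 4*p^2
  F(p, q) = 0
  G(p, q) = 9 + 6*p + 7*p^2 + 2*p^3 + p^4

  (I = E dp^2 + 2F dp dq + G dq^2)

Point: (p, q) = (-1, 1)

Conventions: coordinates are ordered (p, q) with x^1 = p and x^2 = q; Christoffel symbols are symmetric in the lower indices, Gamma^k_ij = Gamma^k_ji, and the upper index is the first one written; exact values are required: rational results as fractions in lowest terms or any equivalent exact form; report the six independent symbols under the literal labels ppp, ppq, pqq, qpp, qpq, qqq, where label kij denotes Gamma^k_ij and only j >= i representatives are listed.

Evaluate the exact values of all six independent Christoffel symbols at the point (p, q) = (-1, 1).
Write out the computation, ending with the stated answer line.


E = 34/9, F = 0, G = 9 at the point
E_p = -4, E_q = 0, F_p = 0, F_q = 0, G_p = -6, G_q = 0
EG - F^2 = 34;  g^inv = (1/34) * [[9, 0], [0, 34/9]]
first-kind symbols [ij,l] = (1/2)(d_i g_jl + d_j g_il - d_l g_ij): [pp,p] = E_p/2 = -2, [pp,q] = F_p - E_q/2 = 0, [pq,p] = E_q/2 = 0, [pq,q] = G_p/2 = -3, [qq,p] = F_q - G_p/2 = 3, [qq,q] = G_q/2 = 0
Gamma^p_ij = (G*[ij,p] - F*[ij,q])/(EG - F^2), Gamma^q_ij = (E*[ij,q] - F*[ij,p])/(EG - F^2)

Answer: Gamma_ppp = -9/17, Gamma_ppq = 0, Gamma_pqq = 27/34, Gamma_qpp = 0, Gamma_qpq = -1/3, Gamma_qqq = 0


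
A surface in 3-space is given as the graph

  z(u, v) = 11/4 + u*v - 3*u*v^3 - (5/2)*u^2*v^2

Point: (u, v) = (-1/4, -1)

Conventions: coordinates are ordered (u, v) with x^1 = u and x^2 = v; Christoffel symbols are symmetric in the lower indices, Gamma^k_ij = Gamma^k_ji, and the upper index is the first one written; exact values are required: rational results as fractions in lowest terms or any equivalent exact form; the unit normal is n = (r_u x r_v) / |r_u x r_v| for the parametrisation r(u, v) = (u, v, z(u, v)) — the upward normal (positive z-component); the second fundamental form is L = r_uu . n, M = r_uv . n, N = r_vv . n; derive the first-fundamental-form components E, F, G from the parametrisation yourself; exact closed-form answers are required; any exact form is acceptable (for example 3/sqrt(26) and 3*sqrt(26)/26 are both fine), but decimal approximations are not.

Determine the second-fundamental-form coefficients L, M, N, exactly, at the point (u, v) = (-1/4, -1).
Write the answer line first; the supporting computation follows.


Answer: L = -80*sqrt(481)/1443, M = -56*sqrt(481)/481, N = -77*sqrt(481)/1443

z_u = 13/4, z_v = 37/16, z_uu = -5, z_uv = -21/2, z_vv = -77/16
E = 185/16, F = 481/64, G = 1625/256; answer radicand W^2 = 4329/256
unnormalised second-form numerators: l = -5, m = -21/2, n = -77/16; L = l/sqrt(4329/256), and similarly M = m/sqrt(W^2), N = n/sqrt(W^2)


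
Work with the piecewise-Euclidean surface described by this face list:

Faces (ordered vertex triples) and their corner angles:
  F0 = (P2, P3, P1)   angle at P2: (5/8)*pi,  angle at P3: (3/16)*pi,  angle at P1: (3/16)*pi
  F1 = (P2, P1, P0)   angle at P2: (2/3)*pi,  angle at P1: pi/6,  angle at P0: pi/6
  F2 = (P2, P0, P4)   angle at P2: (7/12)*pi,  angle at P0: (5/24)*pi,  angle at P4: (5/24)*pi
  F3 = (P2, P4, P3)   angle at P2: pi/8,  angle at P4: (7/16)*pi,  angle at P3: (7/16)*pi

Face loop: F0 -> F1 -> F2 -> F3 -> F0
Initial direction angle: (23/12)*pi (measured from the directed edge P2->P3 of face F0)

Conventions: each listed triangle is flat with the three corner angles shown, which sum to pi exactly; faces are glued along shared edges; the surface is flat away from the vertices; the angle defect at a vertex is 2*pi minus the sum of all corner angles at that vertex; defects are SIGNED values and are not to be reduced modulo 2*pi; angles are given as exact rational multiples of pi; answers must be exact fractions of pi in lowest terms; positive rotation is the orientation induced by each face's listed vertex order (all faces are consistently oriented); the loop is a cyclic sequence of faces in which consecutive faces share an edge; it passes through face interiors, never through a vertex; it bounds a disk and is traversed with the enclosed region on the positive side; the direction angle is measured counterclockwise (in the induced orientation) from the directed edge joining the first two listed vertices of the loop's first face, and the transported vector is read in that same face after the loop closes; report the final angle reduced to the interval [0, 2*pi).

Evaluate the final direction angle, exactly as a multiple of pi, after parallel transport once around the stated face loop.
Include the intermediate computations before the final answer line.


enclosed vertex P2: corner angles sum to 2*pi, defect = 2*pi - 2*pi = 0
holonomy = initial angle + sum of enclosed defects (mod 2*pi), positive in the induced orientation
final angle = (23/12)*pi + 0 = (23/12)*pi (mod 2*pi)

Answer: final direction angle = (23/12)*pi


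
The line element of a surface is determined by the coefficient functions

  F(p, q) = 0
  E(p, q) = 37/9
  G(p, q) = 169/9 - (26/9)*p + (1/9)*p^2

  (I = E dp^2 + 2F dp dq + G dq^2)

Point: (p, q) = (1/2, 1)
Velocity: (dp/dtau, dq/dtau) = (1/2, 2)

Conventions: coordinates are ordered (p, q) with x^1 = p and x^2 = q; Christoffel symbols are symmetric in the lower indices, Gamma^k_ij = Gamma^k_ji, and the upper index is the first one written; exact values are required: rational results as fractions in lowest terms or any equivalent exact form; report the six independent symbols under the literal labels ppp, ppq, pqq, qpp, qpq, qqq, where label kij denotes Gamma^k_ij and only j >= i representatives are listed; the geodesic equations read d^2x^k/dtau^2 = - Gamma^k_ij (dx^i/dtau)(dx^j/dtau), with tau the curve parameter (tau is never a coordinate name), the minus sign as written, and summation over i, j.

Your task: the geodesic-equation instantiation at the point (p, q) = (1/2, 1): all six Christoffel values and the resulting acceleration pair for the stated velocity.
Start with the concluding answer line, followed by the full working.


Answer: Gamma_ppp = 0, Gamma_ppq = 0, Gamma_pqq = 25/74, Gamma_qpp = 0, Gamma_qpq = -2/25, Gamma_qqq = 0; accelerations (d^2p/dtau^2, d^2q/dtau^2) = (-50/37, 4/25)

E = 37/9, F = 0, G = 625/36 at the point
E_p = 0, E_q = 0, F_p = 0, F_q = 0, G_p = -25/9, G_q = 0
EG - F^2 = 23125/324;  g^inv = (324/23125) * [[625/36, 0], [0, 37/9]]
first-kind symbols [ij,l] = (1/2)(d_i g_jl + d_j g_il - d_l g_ij): [pp,p] = E_p/2 = 0, [pp,q] = F_p - E_q/2 = 0, [pq,p] = E_q/2 = 0, [pq,q] = G_p/2 = -25/18, [qq,p] = F_q - G_p/2 = 25/18, [qq,q] = G_q/2 = 0
Gamma^p_ij = (G*[ij,p] - F*[ij,q])/(EG - F^2), Gamma^q_ij = (E*[ij,q] - F*[ij,p])/(EG - F^2)
Gamma_ppp = 0, Gamma_ppq = 0, Gamma_pqq = 25/74, Gamma_qpp = 0, Gamma_qpq = -2/25, Gamma_qqq = 0
d^2p/dtau^2 = -(Gamma_ppp*(1/2)^2 + 2*Gamma_ppq*(1/2)*(2) + Gamma_pqq*(2)^2) = -50/37
d^2q/dtau^2 = -(Gamma_qpp*(1/2)^2 + 2*Gamma_qpq*(1/2)*(2) + Gamma_qqq*(2)^2) = 4/25


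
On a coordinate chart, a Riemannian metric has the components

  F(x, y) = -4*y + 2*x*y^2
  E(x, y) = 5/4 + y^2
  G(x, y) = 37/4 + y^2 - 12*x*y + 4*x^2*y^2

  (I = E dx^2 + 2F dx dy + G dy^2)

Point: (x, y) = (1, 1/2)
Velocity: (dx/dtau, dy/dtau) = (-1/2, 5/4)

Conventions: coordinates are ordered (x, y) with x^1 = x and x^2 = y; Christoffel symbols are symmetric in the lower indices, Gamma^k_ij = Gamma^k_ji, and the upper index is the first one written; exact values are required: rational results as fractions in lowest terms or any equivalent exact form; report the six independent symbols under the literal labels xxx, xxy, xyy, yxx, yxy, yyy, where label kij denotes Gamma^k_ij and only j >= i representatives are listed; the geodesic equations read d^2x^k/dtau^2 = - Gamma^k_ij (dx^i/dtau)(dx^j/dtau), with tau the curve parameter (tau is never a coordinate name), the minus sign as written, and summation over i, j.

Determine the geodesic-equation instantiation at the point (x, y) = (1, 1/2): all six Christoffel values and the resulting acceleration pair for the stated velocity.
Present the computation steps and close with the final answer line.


E = 3/2, F = -3/2, G = 9/2 at the point
E_x = 0, E_y = 1, F_x = 1/2, F_y = -2, G_x = -4, G_y = -7
EG - F^2 = 9/2;  g^inv = (2/9) * [[9/2, 3/2], [3/2, 3/2]]
first-kind symbols [ij,l] = (1/2)(d_i g_jl + d_j g_il - d_l g_ij): [xx,x] = E_x/2 = 0, [xx,y] = F_x - E_y/2 = 0, [xy,x] = E_y/2 = 1/2, [xy,y] = G_x/2 = -2, [yy,x] = F_y - G_x/2 = 0, [yy,y] = G_y/2 = -7/2
Gamma^x_ij = (G*[ij,x] - F*[ij,y])/(EG - F^2), Gamma^y_ij = (E*[ij,y] - F*[ij,x])/(EG - F^2)
Gamma_xxx = 0, Gamma_xxy = -1/6, Gamma_xyy = -7/6, Gamma_yxx = 0, Gamma_yxy = -1/2, Gamma_yyy = -7/6
d^2x/dtau^2 = -(Gamma_xxx*(-1/2)^2 + 2*Gamma_xxy*(-1/2)*(5/4) + Gamma_xyy*(5/4)^2) = 155/96
d^2y/dtau^2 = -(Gamma_yxx*(-1/2)^2 + 2*Gamma_yxy*(-1/2)*(5/4) + Gamma_yyy*(5/4)^2) = 115/96

Answer: Gamma_xxx = 0, Gamma_xxy = -1/6, Gamma_xyy = -7/6, Gamma_yxx = 0, Gamma_yxy = -1/2, Gamma_yyy = -7/6; accelerations (d^2x/dtau^2, d^2y/dtau^2) = (155/96, 115/96)


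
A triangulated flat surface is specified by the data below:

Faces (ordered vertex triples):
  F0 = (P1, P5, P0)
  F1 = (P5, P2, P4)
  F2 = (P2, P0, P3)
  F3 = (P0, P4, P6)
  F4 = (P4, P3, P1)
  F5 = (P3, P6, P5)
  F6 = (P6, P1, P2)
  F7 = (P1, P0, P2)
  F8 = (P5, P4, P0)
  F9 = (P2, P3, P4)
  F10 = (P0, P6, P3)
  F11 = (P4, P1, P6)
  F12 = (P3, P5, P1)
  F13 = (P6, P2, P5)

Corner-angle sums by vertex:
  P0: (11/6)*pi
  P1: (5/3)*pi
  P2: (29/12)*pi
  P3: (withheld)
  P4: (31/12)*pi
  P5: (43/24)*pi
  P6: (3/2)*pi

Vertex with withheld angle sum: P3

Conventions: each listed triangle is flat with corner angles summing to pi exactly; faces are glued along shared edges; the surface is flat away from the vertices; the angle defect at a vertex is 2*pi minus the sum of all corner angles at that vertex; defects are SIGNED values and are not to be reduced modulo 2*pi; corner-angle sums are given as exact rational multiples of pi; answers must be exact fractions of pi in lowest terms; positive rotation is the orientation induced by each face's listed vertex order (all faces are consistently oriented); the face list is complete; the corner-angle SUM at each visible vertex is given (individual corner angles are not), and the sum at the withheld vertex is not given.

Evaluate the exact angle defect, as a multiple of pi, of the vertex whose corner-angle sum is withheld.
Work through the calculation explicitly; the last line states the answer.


V = 7, E = 21, F = 14; chi = V - E + F = 0
Gauss-Bonnet: total defect = 2*pi*chi = 0; visible defects sum to (5/24)*pi

Answer: defect(P3) = (-5/24)*pi


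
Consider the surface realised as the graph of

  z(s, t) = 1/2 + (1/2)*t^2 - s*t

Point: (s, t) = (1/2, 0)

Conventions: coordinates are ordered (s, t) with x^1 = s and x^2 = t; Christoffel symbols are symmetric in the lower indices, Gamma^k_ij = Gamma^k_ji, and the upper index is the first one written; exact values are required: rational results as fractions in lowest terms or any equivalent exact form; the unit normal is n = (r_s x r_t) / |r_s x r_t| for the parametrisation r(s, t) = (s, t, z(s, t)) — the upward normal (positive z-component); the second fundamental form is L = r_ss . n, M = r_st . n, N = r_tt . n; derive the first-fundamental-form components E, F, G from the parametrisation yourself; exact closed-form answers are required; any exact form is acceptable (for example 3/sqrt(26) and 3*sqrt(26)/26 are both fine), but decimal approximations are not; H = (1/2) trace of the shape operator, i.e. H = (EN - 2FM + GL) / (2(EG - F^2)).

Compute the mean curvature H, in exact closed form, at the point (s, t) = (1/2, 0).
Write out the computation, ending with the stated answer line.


z_s = 0, z_t = -1/2, z_ss = 0, z_st = -1, z_tt = 1
E = 1, F = 0, G = 5/4; answer radicand W^2 = 5/4
unnormalised second-form numerators: l = 0, m = -1, n = 1; L = l/sqrt(5/4), and similarly M = m/sqrt(W^2), N = n/sqrt(W^2)
H = (E*n - 2*F*m + G*l) / (2*(EG - F^2)*sqrt(W^2)); E*n - 2*F*m + G*l = 1, EG - F^2 = 5/4, so H = (2/5)/sqrt(5/4)

Answer: H = 4*sqrt(5)/25


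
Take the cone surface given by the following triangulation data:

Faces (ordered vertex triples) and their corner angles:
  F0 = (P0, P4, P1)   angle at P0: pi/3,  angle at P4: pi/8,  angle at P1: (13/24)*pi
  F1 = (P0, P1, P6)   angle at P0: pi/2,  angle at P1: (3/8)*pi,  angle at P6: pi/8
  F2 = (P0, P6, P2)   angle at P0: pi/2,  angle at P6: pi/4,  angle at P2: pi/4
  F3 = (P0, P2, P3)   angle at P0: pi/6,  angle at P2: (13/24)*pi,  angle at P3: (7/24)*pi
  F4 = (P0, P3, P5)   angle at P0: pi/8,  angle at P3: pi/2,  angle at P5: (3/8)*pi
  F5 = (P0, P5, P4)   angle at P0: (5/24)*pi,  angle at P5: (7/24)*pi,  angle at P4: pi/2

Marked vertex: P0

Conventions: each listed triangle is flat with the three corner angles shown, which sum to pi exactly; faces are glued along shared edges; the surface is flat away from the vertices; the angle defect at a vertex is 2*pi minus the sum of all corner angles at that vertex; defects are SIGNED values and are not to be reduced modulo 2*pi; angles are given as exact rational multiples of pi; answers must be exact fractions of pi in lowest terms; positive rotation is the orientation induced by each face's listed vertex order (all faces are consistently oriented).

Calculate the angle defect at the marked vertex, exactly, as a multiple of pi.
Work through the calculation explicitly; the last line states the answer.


Sum of corner angles at P0: (11/6)*pi
defect = 2*pi - (11/6)*pi

Answer: defect(P0) = pi/6


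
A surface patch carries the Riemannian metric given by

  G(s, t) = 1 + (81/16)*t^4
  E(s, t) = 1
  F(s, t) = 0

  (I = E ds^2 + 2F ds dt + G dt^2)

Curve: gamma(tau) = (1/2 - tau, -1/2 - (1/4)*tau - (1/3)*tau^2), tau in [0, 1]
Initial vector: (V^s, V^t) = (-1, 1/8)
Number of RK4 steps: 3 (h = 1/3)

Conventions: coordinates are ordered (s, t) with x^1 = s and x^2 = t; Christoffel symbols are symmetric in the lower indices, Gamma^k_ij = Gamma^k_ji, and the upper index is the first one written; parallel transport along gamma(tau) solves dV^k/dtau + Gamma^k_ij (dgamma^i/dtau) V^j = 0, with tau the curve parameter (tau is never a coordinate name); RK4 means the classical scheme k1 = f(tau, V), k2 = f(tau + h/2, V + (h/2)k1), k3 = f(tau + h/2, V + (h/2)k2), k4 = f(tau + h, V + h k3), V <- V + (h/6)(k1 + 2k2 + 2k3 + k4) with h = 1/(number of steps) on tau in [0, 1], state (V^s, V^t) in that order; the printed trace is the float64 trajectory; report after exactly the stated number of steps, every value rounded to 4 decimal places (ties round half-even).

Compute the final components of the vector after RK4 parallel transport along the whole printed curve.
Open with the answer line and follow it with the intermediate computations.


Answer: V^s = -1.0000, V^t = 0.0508

gamma'(tau) = (-1, -1/4 - (2/3)*tau); f(tau, V)^k = -Gamma^k_ij(gamma(tau)) gamma'^i(tau) V^j; h = 1/3; intermediate values shown to 6 dp
curve data and Christoffel symbols at the stage parameters:
  tau = 0.000000: gamma = (0.500000, -0.500000), gamma' = (-1.000000, -0.250000); Gamma_sss = 0.000000, Gamma_sst = 0.000000, Gamma_stt = 0.000000, Gamma_tss = 0.000000, Gamma_tst = 0.000000, Gamma_ttt = -0.961424
  tau = 0.166667: gamma = (0.333333, -0.550926), gamma' = (-1.000000, -0.361111); Gamma_sss = 0.000000, Gamma_sst = 0.000000, Gamma_stt = 0.000000, Gamma_tss = 0.000000, Gamma_tst = 0.000000, Gamma_ttt = -1.154593
  tau = 0.333333: gamma = (0.166667, -0.620370), gamma' = (-1.000000, -0.472222); Gamma_sss = 0.000000, Gamma_sst = 0.000000, Gamma_stt = 0.000000, Gamma_tss = 0.000000, Gamma_tst = 0.000000, Gamma_ttt = -1.381496
  tau = 0.500000: gamma = (0.000000, -0.708333), gamma' = (-1.000000, -0.583333); Gamma_sss = 0.000000, Gamma_sst = 0.000000, Gamma_stt = 0.000000, Gamma_tss = 0.000000, Gamma_tst = 0.000000, Gamma_ttt = -1.582106
  tau = 0.666667: gamma = (-0.166667, -0.814815), gamma' = (-1.000000, -0.694444); Gamma_sss = 0.000000, Gamma_sst = 0.000000, Gamma_stt = 0.000000, Gamma_tss = 0.000000, Gamma_tst = 0.000000, Gamma_ttt = -1.694982
  tau = 0.833333: gamma = (-0.333333, -0.939815), gamma' = (-1.000000, -0.805556); Gamma_sss = 0.000000, Gamma_sst = 0.000000, Gamma_stt = 0.000000, Gamma_tss = 0.000000, Gamma_tst = 0.000000, Gamma_ttt = -1.698114
  tau = 1.000000: gamma = (-0.500000, -1.083333), gamma' = (-1.000000, -0.916667); Gamma_sss = 0.000000, Gamma_sst = 0.000000, Gamma_stt = 0.000000, Gamma_tss = 0.000000, Gamma_tst = 0.000000, Gamma_ttt = -1.614600
step 0: V^s = -1.0000, V^t = 0.1250
step 1: k1 = (0.000000, -0.030045), k2 = (0.000000, -0.050029), k3 = (0.000000, -0.048641), k4 = (0.000000, -0.070969); V <- V + (h/6)(k1 + 2k2 + 2k3 + k4): V^s = -1.0000, V^t = 0.1084
step 2: k1 = (0.000000, -0.070733), k2 = (0.000000, -0.089185), k3 = (0.000000, -0.086347), k4 = (0.000000, -0.093745); V <- V + (h/6)(k1 + 2k2 + 2k3 + k4): V^s = -1.0000, V^t = 0.0798
step 3: k1 = (0.000000, -0.093911), k2 = (0.000000, -0.087728), k3 = (0.000000, -0.089137), k4 = (0.000000, -0.074108); V <- V + (h/6)(k1 + 2k2 + 2k3 + k4): V^s = -1.0000, V^t = 0.0508


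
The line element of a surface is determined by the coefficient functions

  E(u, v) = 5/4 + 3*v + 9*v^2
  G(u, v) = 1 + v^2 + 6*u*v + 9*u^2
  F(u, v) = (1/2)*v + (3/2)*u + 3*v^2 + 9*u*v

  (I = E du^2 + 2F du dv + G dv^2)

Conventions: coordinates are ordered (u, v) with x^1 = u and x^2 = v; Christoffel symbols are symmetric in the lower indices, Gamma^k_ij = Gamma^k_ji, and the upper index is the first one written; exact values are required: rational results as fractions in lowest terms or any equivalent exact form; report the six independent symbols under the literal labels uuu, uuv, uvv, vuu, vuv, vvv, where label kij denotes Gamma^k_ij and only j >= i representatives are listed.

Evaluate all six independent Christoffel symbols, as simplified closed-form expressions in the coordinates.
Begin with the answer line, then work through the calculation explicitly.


Answer: Gamma_uuu = 0, Gamma_uuv = (36*v + 6)/(36*u^2 + 24*u*v + 40*v^2 + 12*v + 5), Gamma_uvv = (12*v + 2)/(36*u^2 + 24*u*v + 40*v^2 + 12*v + 5), Gamma_vuu = 0, Gamma_vuv = (36*u + 12*v)/(36*u^2 + 24*u*v + 40*v^2 + 12*v + 5), Gamma_vvv = (12*u + 4*v)/(36*u^2 + 24*u*v + 40*v^2 + 12*v + 5)

E = 5/4 + 3*v + 9*v^2; F = (1/2)*v + (3/2)*u + 3*v^2 + 9*u*v; G = 1 + v^2 + 6*u*v + 9*u^2
Gamma^k_ij = (1/2) g^{kl} (d_i g_jl + d_j g_il - d_l g_ij), with g^inv = (1/(EG-F^2)) [[G, -F], [-F, E]]
first partials: E_u = 0, E_v = 3 + 18*v, F_u = 3/2 + 9*v, F_v = 1/2 + 6*v + 9*u, G_u = 6*v + 18*u, G_v = 2*v + 6*u
D = EG - F^2 = 5/4 + 3*v + 10*v^2 + 6*u*v + 9*u^2
expanded: Gamma^u_uu = (G E_u - 2F F_u + F E_v)/(2D), Gamma^u_uv = (G E_v - F G_u)/(2D), Gamma^u_vv = (2G F_v - G G_u - F G_v)/(2D), Gamma^v_uu = (2E F_u - E E_v - F E_u)/(2D), Gamma^v_uv = (E G_u - F E_v)/(2D), Gamma^v_vv = (E G_v - 2F F_v + F G_u)/(2D); substitute and cancel common factors


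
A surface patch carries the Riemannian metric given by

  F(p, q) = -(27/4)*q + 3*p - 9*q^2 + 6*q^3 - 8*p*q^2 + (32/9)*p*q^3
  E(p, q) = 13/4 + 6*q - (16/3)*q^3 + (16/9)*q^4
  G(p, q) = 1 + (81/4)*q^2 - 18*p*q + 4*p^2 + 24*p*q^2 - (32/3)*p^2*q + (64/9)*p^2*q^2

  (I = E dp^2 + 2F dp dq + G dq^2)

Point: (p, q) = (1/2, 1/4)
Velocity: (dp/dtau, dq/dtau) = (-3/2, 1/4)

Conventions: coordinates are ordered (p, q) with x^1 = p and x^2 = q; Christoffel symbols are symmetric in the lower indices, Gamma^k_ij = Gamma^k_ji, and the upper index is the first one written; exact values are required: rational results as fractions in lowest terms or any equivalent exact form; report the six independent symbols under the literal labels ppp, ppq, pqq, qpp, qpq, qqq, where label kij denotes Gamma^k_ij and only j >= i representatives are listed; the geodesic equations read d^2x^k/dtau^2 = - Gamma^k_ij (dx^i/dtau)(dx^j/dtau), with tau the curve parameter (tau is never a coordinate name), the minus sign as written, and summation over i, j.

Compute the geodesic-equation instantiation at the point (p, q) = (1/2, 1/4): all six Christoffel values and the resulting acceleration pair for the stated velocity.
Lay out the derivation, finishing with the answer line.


E = 673/144, F = -253/288, G = 697/576 at the point
E_p = 0, E_q = 46/9, F_p = 23/9, F_q = -283/24, G_p = -11/9, G_q = 385/72
EG - F^2 = 2813/576;  g^inv = (576/2813) * [[697/576, 253/288], [253/288, 673/144]]
first-kind symbols [ij,l] = (1/2)(d_i g_jl + d_j g_il - d_l g_ij): [pp,p] = E_p/2 = 0, [pp,q] = F_p - E_q/2 = 0, [pq,p] = E_q/2 = 23/9, [pq,q] = G_p/2 = -11/18, [qq,p] = F_q - G_p/2 = -805/72, [qq,q] = G_q/2 = 385/144
Gamma^p_ij = (G*[ij,p] - F*[ij,q])/(EG - F^2), Gamma^q_ij = (E*[ij,q] - F*[ij,p])/(EG - F^2)
Gamma_ppp = 0, Gamma_ppq = 1472/2813, Gamma_pqq = -6440/2813, Gamma_qpp = 0, Gamma_qpq = -352/2813, Gamma_qqq = 1540/2813
d^2p/dtau^2 = -(Gamma_ppp*(-3/2)^2 + 2*Gamma_ppq*(-3/2)*(1/4) + Gamma_pqq*(1/4)^2) = 3013/5626
d^2q/dtau^2 = -(Gamma_qpp*(-3/2)^2 + 2*Gamma_qpq*(-3/2)*(1/4) + Gamma_qqq*(1/4)^2) = -1441/11252

Answer: Gamma_ppp = 0, Gamma_ppq = 1472/2813, Gamma_pqq = -6440/2813, Gamma_qpp = 0, Gamma_qpq = -352/2813, Gamma_qqq = 1540/2813; accelerations (d^2p/dtau^2, d^2q/dtau^2) = (3013/5626, -1441/11252)


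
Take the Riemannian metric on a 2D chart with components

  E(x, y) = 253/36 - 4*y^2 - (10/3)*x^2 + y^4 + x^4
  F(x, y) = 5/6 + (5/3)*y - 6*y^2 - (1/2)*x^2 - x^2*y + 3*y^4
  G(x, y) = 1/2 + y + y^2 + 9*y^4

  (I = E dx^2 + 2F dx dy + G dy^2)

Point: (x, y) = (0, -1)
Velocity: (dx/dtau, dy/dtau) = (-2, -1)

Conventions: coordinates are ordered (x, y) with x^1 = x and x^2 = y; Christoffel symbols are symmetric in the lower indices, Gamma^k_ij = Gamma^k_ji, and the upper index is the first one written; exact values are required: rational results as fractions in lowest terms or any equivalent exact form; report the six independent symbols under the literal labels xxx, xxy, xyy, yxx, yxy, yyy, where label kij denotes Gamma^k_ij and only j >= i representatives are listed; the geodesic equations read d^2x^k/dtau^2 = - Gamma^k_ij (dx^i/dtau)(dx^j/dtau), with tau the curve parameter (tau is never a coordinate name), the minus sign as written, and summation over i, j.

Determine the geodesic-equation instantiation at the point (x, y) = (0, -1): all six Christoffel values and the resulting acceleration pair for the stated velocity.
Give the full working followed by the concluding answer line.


E = 145/36, F = -23/6, G = 19/2 at the point
E_x = 0, E_y = 4, F_x = 0, F_y = 5/3, G_x = 0, G_y = -37
EG - F^2 = 1697/72;  g^inv = (72/1697) * [[19/2, 23/6], [23/6, 145/36]]
first-kind symbols [ij,l] = (1/2)(d_i g_jl + d_j g_il - d_l g_ij): [xx,x] = E_x/2 = 0, [xx,y] = F_x - E_y/2 = -2, [xy,x] = E_y/2 = 2, [xy,y] = G_x/2 = 0, [yy,x] = F_y - G_x/2 = 5/3, [yy,y] = G_y/2 = -37/2
Gamma^x_ij = (G*[ij,x] - F*[ij,y])/(EG - F^2), Gamma^y_ij = (E*[ij,y] - F*[ij,x])/(EG - F^2)
Gamma_xxx = -552/1697, Gamma_xxy = 1368/1697, Gamma_xyy = -3966/1697, Gamma_yxx = -580/1697, Gamma_yxy = 552/1697, Gamma_yyy = -4905/1697
d^2x/dtau^2 = -(Gamma_xxx*(-2)^2 + 2*Gamma_xxy*(-2)*(-1) + Gamma_xyy*(-1)^2) = 702/1697
d^2y/dtau^2 = -(Gamma_yxx*(-2)^2 + 2*Gamma_yxy*(-2)*(-1) + Gamma_yyy*(-1)^2) = 5017/1697

Answer: Gamma_xxx = -552/1697, Gamma_xxy = 1368/1697, Gamma_xyy = -3966/1697, Gamma_yxx = -580/1697, Gamma_yxy = 552/1697, Gamma_yyy = -4905/1697; accelerations (d^2x/dtau^2, d^2y/dtau^2) = (702/1697, 5017/1697)
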